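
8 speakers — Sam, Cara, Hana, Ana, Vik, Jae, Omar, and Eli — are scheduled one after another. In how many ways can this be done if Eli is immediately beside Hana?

10080

Treat {Eli, Hana} as a single unit. There are 7 units to order, and the pair itself can be ordered 2 ways.
So the count is 2·(7)! = 10080.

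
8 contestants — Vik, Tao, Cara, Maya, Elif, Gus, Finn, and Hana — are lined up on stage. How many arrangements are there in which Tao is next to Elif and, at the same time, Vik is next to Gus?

2880

Treat {Tao,Elif} as one block (2 orders) and {Vik,Gus} as another (2 orders).
That leaves 6 units to arrange: 2 × 2 × 6! = 4 × 720 = 2880.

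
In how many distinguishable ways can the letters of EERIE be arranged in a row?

20

EERIE has 5 letters with E appearing 3 times.
Dividing 5! = 120 by 3! = 6 for the repeated letters gives 20.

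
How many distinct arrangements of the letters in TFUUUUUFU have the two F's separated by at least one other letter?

196

There are 9!/(6!·2!) = 252 arrangements of TFUUUUUFU in total.
If the two F's are adjacent, glue them into one block, leaving 8 items to arrange: (8)!/(6!) = 56 ways.
Subtracting, 252 − 56 = 196 arrangements keep the F's apart.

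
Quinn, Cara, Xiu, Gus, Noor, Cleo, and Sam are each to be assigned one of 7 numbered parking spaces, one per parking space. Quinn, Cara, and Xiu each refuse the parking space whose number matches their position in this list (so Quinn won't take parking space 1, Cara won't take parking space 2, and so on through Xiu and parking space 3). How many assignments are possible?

3216

Let Aᵢ (for i ∈ {1, 2, 3}) be the placements that put person i in their forbidden parking space. Any j of these fix j positions, leaving (7−j)! ways to fill the rest, and there are C(3,j) ways to pick which j.
By inclusion–exclusion, the number of valid placements is Σ_{j=0}^{3} (−1)^j C(3,j)·(7−j)!.
Computing: 5040 − 2160 + 360 − 24 = 3216.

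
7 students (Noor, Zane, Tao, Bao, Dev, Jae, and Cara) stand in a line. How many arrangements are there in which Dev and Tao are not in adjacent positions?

There are 7! = 5040 arrangements in all. If Dev and Tao are adjacent, merging them into one block gives 2·(6)! = 1440 arrangements.
So 5040 − 1440 = 3600 arrangements keep them apart.

3600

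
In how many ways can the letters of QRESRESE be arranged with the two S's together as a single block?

Treat the 2 copies of S as a single block. The multiset to arrange is then {SS, E, E, E, Q, R, R}, 7 items in all.
That gives (7)!/(3!·2!) = 420 arrangements.

420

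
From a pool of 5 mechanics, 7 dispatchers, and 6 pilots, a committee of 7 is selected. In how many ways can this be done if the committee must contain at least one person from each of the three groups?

With no constraint there are C(18,7) = 31824 possible selections.
Subtract selections that omit an entire group: no mechanics → C(13,7) = 1716; no dispatchers → C(11,7) = 330; no pilots → C(12,7) = 792.
Add back selections omitting two groups (i.e. drawn from a single group): C(5,7) + C(7,7) + C(6,7) = 1.
By inclusion–exclusion: 31824 − 2838 + 1 = 28987.

28987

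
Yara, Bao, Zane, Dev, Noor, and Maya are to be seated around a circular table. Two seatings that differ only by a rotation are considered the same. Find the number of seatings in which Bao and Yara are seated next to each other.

48

Treat {Bao, Yara} as one unit (2 internal orders) and seat the resulting 5 units around the table: (4)! circular arrangements.
So 2 × (4)! = 2 × 24 = 48.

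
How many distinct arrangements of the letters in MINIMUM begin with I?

120

Fix I in the first position and arrange the remaining 6 letters.
Those 6 letters have M appearing 3 times, giving (6)!/(3!) = 120.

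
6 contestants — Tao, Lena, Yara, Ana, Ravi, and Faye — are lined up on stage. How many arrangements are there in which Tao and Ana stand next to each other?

240

Treat {Tao, Ana} as a single unit. There are 5 units to order, and the pair itself can be ordered 2 ways.
That gives 2 × 5! = 2 × 120 = 240.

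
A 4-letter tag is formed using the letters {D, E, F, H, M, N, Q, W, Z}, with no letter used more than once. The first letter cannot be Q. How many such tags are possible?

2688

The first letter has 9−1 = 8 choices (anything except Q).
The remaining 3 letters are filled from the other 8 symbols without repetition: 8 × 7 × 6 = 336.
Total: 8 × 336 = 2688.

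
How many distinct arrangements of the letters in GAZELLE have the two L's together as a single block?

360

Treat the 2 copies of L as a single block. The multiset to arrange is then {LL, A, E, E, G, Z}, 6 items in all.
That gives (6)!/(2!) = 360 arrangements.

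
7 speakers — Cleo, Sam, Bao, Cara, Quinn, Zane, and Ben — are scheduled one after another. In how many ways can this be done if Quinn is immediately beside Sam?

1440

Place the 5 others and the Quinn-Sam pair as 6 objects in a line; the pair has 2 internal arrangements.
That gives 2 × 6! = 2 × 720 = 1440.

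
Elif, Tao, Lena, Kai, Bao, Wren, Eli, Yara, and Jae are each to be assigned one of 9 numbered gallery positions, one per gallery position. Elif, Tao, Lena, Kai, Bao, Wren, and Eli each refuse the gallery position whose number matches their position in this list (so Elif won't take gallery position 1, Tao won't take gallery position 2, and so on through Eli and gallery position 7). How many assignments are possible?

165016

Let Aᵢ (for 1 ≤ i ≤ 7) be the placements that put person i in their forbidden gallery position. Any j of these fix j positions, leaving (9−j)! ways to fill the rest, and there are C(7,j) ways to pick which j.
By inclusion–exclusion, the number of valid placements is Σ_{j=0}^{7} (−1)^j C(7,j)·(9−j)!.
Computing: 362880 − 282240 + 105840 − 25200 + 4200 − 504 + 42 − 2 = 165016.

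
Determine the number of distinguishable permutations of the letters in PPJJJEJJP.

Letter multiplicities in PPJJJEJJP: E×1, J×5, P×3.
Dividing 9! = 362880 by 5!·3! = 720 for the repeated letters gives 504.

504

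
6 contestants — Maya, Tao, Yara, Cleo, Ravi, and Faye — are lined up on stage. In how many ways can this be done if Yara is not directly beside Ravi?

There are 6! = 720 arrangements in all. If Yara and Ravi are adjacent, merging them into one block gives 2·(5)! = 240 arrangements.
Complementary counting: 720 − 240 = 480.

480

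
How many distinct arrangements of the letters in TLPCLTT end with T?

180

Fix T in the last position and arrange the remaining 6 letters.
Those 6 letters have L appearing twice and T appearing twice, giving (6)!/(2!·2!) = 180.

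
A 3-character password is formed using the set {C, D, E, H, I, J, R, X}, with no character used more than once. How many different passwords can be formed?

With no repetition, fill the 3 characters in order: 8 choices, then 7, down to 6.
That product is 8 × 7 × 6 = 336.

336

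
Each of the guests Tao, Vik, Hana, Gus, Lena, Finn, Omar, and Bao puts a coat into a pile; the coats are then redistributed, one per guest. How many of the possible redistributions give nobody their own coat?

14833

Count assignments avoiding every fixed point. For any j of the 8 guests fixed to their own coat, the other 8−j can be arranged in (8−j)! ways.
By inclusion–exclusion this is Σ_{j=0}^{8} (−1)^j C(8,j)·(8−j)!.
Computing: 40320 − 40320 + 20160 − 6720 + 1680 − 336 + 56 − 8 + 1 = 14833.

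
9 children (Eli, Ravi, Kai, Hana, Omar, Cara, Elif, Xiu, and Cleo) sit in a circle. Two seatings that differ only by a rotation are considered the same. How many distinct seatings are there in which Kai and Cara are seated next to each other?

10080

Glue Kai and Cara into a block (2 internal orders). Seating 8 units around a circle gives (7)! arrangements.
So 2 × (7)! = 2 × 5040 = 10080.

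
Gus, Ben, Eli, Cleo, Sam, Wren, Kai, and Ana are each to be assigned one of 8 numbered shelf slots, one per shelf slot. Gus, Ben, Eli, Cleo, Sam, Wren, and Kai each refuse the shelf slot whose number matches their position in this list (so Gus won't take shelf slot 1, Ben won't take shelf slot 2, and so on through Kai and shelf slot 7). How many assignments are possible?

16687

Let Aᵢ (for 1 ≤ i ≤ 7) be the placements that put person i in their forbidden shelf slot. Any j of these fix j positions, leaving (8−j)! ways to fill the rest, and there are C(7,j) ways to pick which j.
By inclusion–exclusion, the number of valid placements is Σ_{j=0}^{7} (−1)^j C(7,j)·(8−j)!.
Computing: 40320 − 35280 + 15120 − 4200 + 840 − 126 + 14 − 1 = 16687.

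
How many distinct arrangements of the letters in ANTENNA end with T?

Fix T in the last position and arrange the remaining 6 letters.
Those 6 letters have A appearing twice and N appearing 3 times, giving (6)!/(3!·2!) = 60.

60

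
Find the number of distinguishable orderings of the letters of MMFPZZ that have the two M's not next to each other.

There are 6!/(2!·2!) = 180 arrangements of MMFPZZ in total.
If the two M's are adjacent, glue them into one block, leaving 5 items to arrange: (5)!/(2!) = 60 ways.
Hence 180 − 60 = 120.

120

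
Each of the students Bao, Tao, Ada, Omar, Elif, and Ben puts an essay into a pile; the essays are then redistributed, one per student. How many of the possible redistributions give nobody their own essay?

265

Let Aᵢ be the assignments in which student i gets their own essay. We want the size of the complement of A₁∪…∪A_6.
By inclusion–exclusion this is Σ_{j=0}^{6} (−1)^j C(6,j)·(6−j)!.
Computing: 720 − 720 + 360 − 120 + 30 − 6 + 1 = 265.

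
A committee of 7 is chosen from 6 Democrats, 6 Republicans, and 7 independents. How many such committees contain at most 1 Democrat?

12012

Split by how many Democrats are chosen (0 through 1).
Sum: C(6,0)·C(13,7) + C(6,1)·C(13,6) = 1716 + 10296 = 12012.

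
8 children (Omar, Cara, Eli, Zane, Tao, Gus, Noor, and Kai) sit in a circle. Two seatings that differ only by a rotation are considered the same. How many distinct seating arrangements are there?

5040

Seat Omar anywhere (absorbing the rotational symmetry), then permute the other 7: (7)! = 5040.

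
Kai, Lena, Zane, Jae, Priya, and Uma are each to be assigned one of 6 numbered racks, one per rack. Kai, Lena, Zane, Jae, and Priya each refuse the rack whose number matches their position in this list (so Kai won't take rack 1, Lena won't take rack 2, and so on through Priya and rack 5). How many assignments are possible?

309

Let Aᵢ (for 1 ≤ i ≤ 5) be the placements that put person i in their forbidden rack. Any j of these fix j positions, leaving (6−j)! ways to fill the rest, and there are C(5,j) ways to pick which j.
By inclusion–exclusion, the number of valid placements is Σ_{j=0}^{5} (−1)^j C(5,j)·(6−j)!.
Computing: 720 − 600 + 240 − 60 + 10 − 1 = 309.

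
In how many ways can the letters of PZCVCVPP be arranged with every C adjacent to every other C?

420

Treat the 2 copies of C as a single block. The multiset to arrange is then {CC, P, P, P, V, V, Z}, 7 items in all.
That gives (7)!/(3!·2!) = 420 arrangements.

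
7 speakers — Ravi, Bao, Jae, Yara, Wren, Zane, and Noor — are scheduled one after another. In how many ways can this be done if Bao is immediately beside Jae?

1440

Glue Bao and Jae into one block (2 internal orders), leaving 6 units to arrange in a row.
That gives 2 × 6! = 2 × 720 = 1440.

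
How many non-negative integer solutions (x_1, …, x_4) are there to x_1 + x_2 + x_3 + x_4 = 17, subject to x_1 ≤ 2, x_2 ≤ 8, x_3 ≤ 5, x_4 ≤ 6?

31

Without the upper bounds there are C(20,3) = 1140 ways to split 17 among 4 variables.
Subtract solutions that violate a single cap (substitute x_i' = x_i − (cap_i+1)): x_1 ≥ 3 gives C(17,3) = 680; x_2 ≥ 9 gives C(11,3) = 165; x_3 ≥ 6 gives C(14,3) = 364; x_4 ≥ 7 gives C(13,3) = 286. Together 1495.
Add back pairs where two caps are both exceeded: 56 + 165 + 120 + 10 + 4 + 35 = 390.
Subtract triples: 0 + 0 + 4 + 0 = 4.
By inclusion–exclusion the count is 1140 − 1495 + 390 − 4 = 31.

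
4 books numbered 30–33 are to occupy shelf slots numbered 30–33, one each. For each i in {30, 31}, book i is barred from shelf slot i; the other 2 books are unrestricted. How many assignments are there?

Let Aᵢ (for i ∈ {30, 31}) be the placements that put book i in its forbidden shelf slot. Any j of these fix j positions, leaving (4−j)! ways to fill the rest, and there are C(2,j) ways to pick which j.
By inclusion–exclusion, the number of valid placements is Σ_{j=0}^{2} (−1)^j C(2,j)·(4−j)!.
Computing: 24 − 12 + 2 = 14.

14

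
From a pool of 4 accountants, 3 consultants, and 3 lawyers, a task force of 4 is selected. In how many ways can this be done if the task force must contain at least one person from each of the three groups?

126

With no constraint there are C(10,4) = 210 possible selections.
Selections missing a whole group: no accountants → C(6,4) = 15; no consultants → C(7,4) = 35; no lawyers → C(7,4) = 35.
Add back selections omitting two groups (i.e. drawn from a single group): C(4,4) + C(3,4) + C(3,4) = 1.
By inclusion–exclusion: 210 − 85 + 1 = 126.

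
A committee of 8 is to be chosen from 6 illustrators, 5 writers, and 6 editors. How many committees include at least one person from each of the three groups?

23485

Unrestricted: C(17,8) = 24310 ways to pick any 8 of the 17.
Subtract selections that omit an entire group: no illustrators → C(11,8) = 165; no writers → C(12,8) = 495; no editors → C(11,8) = 165.
Add back selections omitting two groups (i.e. drawn from a single group): C(6,8) + C(5,8) + C(6,8) = 0.
By inclusion–exclusion: 24310 − 825 + 0 = 23485.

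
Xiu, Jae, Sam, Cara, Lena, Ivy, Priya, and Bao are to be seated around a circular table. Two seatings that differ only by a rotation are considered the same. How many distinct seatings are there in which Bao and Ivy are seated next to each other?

Treat {Bao, Ivy} as one unit (2 internal orders) and seat the resulting 7 units around the table: (6)! circular arrangements.
So 2 × (6)! = 2 × 720 = 1440.

1440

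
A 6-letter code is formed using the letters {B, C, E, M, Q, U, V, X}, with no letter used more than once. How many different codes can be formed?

With no repetition, fill the 6 letters in order: 8 choices, then 7, down to 3.
8 × 7 × 6 × 5 × 4 × 3 = 20160.

20160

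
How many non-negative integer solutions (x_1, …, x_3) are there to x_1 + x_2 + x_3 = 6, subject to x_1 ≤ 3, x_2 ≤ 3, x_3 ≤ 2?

6

By stars and bars, unrestricted non-negative solutions to x_1+…+x_3 = 6 number C(6+2,2) = 28.
Subtract solutions that violate a single cap (substitute x_i' = x_i − (cap_i+1)): x_1 ≥ 4 gives C(4,2) = 6; x_2 ≥ 4 gives C(4,2) = 6; x_3 ≥ 3 gives C(5,2) = 10. Together 22.
No two caps can be exceeded simultaneously, so the pair terms are all 0.
By inclusion–exclusion the count is 28 − 22 + 0 = 6.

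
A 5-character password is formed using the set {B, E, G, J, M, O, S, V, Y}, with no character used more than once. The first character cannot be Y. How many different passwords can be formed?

13440

The first character has 9−1 = 8 choices (anything except Y).
The remaining 4 characters are filled from the other 8 symbols without repetition: 8 × 7 × 6 × 5 = 1680.
Total: 8 × 1680 = 13440.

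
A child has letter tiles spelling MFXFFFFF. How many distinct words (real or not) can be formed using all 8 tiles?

56

Letter multiplicities in MFXFFFFF: F×6, M×1, X×1.
So there are 8! / (6!) = 56 distinguishable arrangements.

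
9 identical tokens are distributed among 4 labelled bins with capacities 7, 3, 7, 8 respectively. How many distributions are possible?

155

Without the upper bounds there are C(12,3) = 220 ways to split 9 among 4 bins.
Subtract solutions that violate a single cap (substitute x_i' = x_i − (cap_i+1)): x_1 ≥ 8 gives C(4,3) = 4; x_2 ≥ 4 gives C(8,3) = 56; x_3 ≥ 8 gives C(4,3) = 4; x_4 ≥ 9 gives C(3,3) = 1. Together 65.
No two caps can be exceeded simultaneously, so the pair terms are all 0.
By inclusion–exclusion the count is 220 − 65 + 0 = 155.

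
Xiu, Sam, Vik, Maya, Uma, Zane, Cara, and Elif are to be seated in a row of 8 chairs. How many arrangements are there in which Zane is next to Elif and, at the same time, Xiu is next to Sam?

2880

Treat {Zane,Elif} as one block (2 orders) and {Xiu,Sam} as another (2 orders).
That leaves 6 units to arrange: 2 × 2 × 6! = 4 × 720 = 2880.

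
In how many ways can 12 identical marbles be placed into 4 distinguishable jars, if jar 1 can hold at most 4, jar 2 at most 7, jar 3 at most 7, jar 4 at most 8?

Without the upper bounds there are C(15,3) = 455 ways to split 12 among 4 jars.
Subtract solutions that violate a single cap (substitute x_i' = x_i − (cap_i+1)): x_1 ≥ 5 gives C(10,3) = 120; x_2 ≥ 8 gives C(7,3) = 35; x_3 ≥ 8 gives C(7,3) = 35; x_4 ≥ 9 gives C(6,3) = 20. Together 210.
No two caps can be exceeded simultaneously, so the pair terms are all 0.
By inclusion–exclusion the count is 455 − 210 + 0 = 245.

245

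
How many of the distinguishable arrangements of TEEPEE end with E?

20

Fix E in the last position and arrange the remaining 5 letters.
Those 5 letters have E appearing 3 times, giving (5)!/(3!) = 20.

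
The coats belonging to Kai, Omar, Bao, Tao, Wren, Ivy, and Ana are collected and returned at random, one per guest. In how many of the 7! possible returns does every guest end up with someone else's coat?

This is the derangement count D_7: permutations of 7 items with no fixed point.
By inclusion–exclusion this is Σ_{j=0}^{7} (−1)^j C(7,j)·(7−j)!.
Computing: 5040 − 5040 + 2520 − 840 + 210 − 42 + 7 − 1 = 1854.

1854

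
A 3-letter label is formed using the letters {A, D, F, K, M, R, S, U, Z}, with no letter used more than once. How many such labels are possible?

Choose and order 3 of the 9 symbols: the first letter has 9 options, the next 8, then 7.
That product is 9 × 8 × 7 = 504.

504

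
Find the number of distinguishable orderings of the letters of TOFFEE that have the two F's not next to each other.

There are 6!/(2!·2!) = 180 arrangements of TOFFEE in total.
Arrangements with the F's together: treat FF as one letter, giving (5)!/(2!) = 60.
Subtracting, 180 − 60 = 120 arrangements keep the F's apart.

120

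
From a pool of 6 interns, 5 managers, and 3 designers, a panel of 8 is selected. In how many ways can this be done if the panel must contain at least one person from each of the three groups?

2828

With no constraint there are C(14,8) = 3003 possible selections.
Selections missing a whole group: no interns → C(8,8) = 1; no managers → C(9,8) = 9; no designers → C(11,8) = 165.
Add back selections omitting two groups (i.e. drawn from a single group): C(6,8) + C(5,8) + C(3,8) = 0.
By inclusion–exclusion: 3003 − 175 + 0 = 2828.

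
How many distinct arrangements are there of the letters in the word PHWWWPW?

Letter multiplicities in PHWWWPW: H×1, P×2, W×4.
The number of distinct arrangements is 7!/(4!·2!) = 5040/48 = 105.

105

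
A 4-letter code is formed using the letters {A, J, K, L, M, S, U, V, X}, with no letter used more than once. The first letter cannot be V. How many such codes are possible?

The first letter has 9−1 = 8 choices (anything except V).
The remaining 3 letters are filled from the other 8 symbols without repetition: 8 × 7 × 6 = 336.
Total: 8 × 336 = 2688.

2688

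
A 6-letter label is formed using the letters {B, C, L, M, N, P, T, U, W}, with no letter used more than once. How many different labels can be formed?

60480

With no repetition, fill the 6 letters in order: 9 choices, then 8, down to 4.
That product is 9 × 8 × 7 × 6 × 5 × 4 = 60480.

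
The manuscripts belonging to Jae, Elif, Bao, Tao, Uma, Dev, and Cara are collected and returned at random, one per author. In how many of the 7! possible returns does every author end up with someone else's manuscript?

This is the derangement count D_7: permutations of 7 items with no fixed point.
By inclusion–exclusion this is Σ_{j=0}^{7} (−1)^j C(7,j)·(7−j)!.
Computing: 5040 − 5040 + 2520 − 840 + 210 − 42 + 7 − 1 = 1854.

1854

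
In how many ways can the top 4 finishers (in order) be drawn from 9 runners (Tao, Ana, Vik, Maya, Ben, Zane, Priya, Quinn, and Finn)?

3024

This is an ordered selection of 4 from 9: P(9,4).
That gives 9 × 8 × 7 × 6 = 3024.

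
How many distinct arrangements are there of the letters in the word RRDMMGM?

Letter multiplicities in RRDMMGM: D×1, G×1, M×3, R×2.
Dividing 7! = 5040 by 3!·2! = 12 for the repeated letters gives 420.

420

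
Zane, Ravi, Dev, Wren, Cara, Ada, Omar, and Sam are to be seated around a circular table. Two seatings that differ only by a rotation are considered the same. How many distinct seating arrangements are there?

5040

Around a circle, 8 distinct people have 8!/8 = (7)! = 5040 rotationally distinct seatings.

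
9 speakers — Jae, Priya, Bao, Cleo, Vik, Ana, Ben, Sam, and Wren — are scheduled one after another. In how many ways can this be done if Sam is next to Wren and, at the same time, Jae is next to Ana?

20160

Treat {Sam,Wren} as one block (2 orders) and {Jae,Ana} as another (2 orders).
That leaves 7 units to arrange: 2 × 2 × 7! = 4 × 5040 = 20160.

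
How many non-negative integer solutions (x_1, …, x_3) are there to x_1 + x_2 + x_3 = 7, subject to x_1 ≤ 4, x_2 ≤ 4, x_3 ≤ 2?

Ignoring the caps, the number of non-negative solutions to x_1+…+x_3 = 7 is C(9,2) = 36.
Subtract solutions that violate a single cap (substitute x_i' = x_i − (cap_i+1)): x_1 ≥ 5 gives C(4,2) = 6; x_2 ≥ 5 gives C(4,2) = 6; x_3 ≥ 3 gives C(6,2) = 15. Together 27.
No two caps can be exceeded simultaneously, so the pair terms are all 0.
By inclusion–exclusion the count is 36 − 27 + 0 = 9.

9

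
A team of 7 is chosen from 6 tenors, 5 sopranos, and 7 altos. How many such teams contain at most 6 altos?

31823

Split by how many altos are chosen (0 through 6).
Sum: C(7,0)·C(11,7) + C(7,1)·C(11,6) + C(7,2)·C(11,5) + C(7,3)·C(11,4) + C(7,4)·C(11,3) + C(7,5)·C(11,2) + C(7,6)·C(11,1) = 330 + 3234 + 9702 + 11550 + 5775 + 1155 + 77 = 31823.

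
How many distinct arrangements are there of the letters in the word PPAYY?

30

Letter multiplicities in PPAYY: A×1, P×2, Y×2.
The number of distinct arrangements is 5!/(2!·2!) = 120/4 = 30.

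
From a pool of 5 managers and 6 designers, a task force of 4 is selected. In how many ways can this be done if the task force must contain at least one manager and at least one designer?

310

With no constraint there are C(11,4) = 330 possible selections.
Subtract selections that omit an entire group: no managers → C(6,4) = 15; no designers → C(5,4) = 5.
Both groups omitted at once is impossible, so 330 − 20 = 310.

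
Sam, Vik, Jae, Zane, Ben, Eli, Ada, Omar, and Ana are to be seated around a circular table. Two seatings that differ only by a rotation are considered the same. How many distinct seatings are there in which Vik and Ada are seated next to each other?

10080

Treat {Vik, Ada} as one unit (2 internal orders) and seat the resulting 8 units around the table: (7)! circular arrangements.
So 2 × (7)! = 2 × 5040 = 10080.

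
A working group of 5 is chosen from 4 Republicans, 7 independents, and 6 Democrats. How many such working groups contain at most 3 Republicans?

6175

Split by how many Republicans are chosen (0 through 3).
Sum: C(4,0)·C(13,5) + C(4,1)·C(13,4) + C(4,2)·C(13,3) + C(4,3)·C(13,2) = 1287 + 2860 + 1716 + 312 = 6175.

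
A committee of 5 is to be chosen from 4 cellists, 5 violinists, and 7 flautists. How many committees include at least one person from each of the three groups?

3010

Unrestricted: C(16,5) = 4368 ways to pick any 5 of the 16.
Selections missing a whole group: no cellists → C(12,5) = 792; no violinists → C(11,5) = 462; no flautists → C(9,5) = 126.
Add back selections omitting two groups (i.e. drawn from a single group): C(4,5) + C(5,5) + C(7,5) = 22.
By inclusion–exclusion: 4368 − 1380 + 22 = 3010.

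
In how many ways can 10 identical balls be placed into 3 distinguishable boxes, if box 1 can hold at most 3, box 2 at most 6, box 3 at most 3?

6

By stars and bars, unrestricted non-negative solutions to x_1+…+x_3 = 10 number C(10+2,2) = 66.
Subtract solutions that violate a single cap (substitute x_i' = x_i − (cap_i+1)): x_1 ≥ 4 gives C(8,2) = 28; x_2 ≥ 7 gives C(5,2) = 10; x_3 ≥ 4 gives C(8,2) = 28. Together 66.
Add back pairs where two caps are both exceeded: 0 + 6 + 0 = 6.
By inclusion–exclusion the count is 66 − 66 + 6 = 6.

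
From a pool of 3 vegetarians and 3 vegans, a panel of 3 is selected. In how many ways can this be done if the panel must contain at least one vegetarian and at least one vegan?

Unrestricted: C(6,3) = 20 ways to pick any 3 of the 6.
Subtract selections that omit an entire group: no vegetarians → C(3,3) = 1; no vegans → C(3,3) = 1.
Both groups omitted at once is impossible, so 20 − 2 = 18.

18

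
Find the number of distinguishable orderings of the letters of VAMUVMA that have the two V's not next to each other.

450

Total arrangements of VAMUVMA: 7!/(2!·2!·2!) = 630.
If the two V's are adjacent, glue them into one block, leaving 6 items to arrange: (6)!/(2!·2!) = 180 ways.
Subtracting, 630 − 180 = 450 arrangements keep the V's apart.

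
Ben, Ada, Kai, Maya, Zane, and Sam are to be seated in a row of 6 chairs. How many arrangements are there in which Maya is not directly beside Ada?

There are 6! = 720 arrangements in all. If Maya and Ada are adjacent, merging them into one block gives 2·(5)! = 240 arrangements.
So 720 − 240 = 480 arrangements keep them apart.

480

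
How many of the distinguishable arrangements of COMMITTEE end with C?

5040

Fix C in the last position and arrange the remaining 8 letters.
Those 8 letters have E appearing twice, M appearing twice, and T appearing twice, giving (8)!/(2!·2!·2!) = 5040.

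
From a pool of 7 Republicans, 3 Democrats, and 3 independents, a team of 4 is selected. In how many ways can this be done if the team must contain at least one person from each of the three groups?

With no constraint there are C(13,4) = 715 possible selections.
Selections missing a whole group: no Republicans → C(6,4) = 15; no Democrats → C(10,4) = 210; no independents → C(10,4) = 210.
Add back selections omitting two groups (i.e. drawn from a single group): C(7,4) + C(3,4) + C(3,4) = 35.
By inclusion–exclusion: 715 − 435 + 35 = 315.

315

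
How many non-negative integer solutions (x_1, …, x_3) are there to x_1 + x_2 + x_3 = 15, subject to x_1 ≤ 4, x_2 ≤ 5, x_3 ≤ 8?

6

By stars and bars, unrestricted non-negative solutions to x_1+…+x_3 = 15 number C(15+2,2) = 136.
Subtract solutions that violate a single cap (substitute x_i' = x_i − (cap_i+1)): x_1 ≥ 5 gives C(12,2) = 66; x_2 ≥ 6 gives C(11,2) = 55; x_3 ≥ 9 gives C(8,2) = 28. Together 149.
Add back pairs where two caps are both exceeded: 15 + 3 + 1 = 19.
By inclusion–exclusion the count is 136 − 149 + 19 = 6.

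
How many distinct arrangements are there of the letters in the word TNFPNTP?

TNFPNTP has 7 letters with N appearing twice, P appearing twice, and T appearing twice.
Dividing 7! = 5040 by 2!·2!·2! = 8 for the repeated letters gives 630.

630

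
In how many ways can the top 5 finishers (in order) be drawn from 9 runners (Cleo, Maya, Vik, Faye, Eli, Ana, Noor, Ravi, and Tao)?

This is an ordered selection of 5 from 9: P(9,5).
That gives 9 × 8 × 7 × 6 × 5 = 15120.

15120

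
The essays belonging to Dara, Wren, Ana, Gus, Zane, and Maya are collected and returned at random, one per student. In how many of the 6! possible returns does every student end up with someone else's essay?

Count assignments avoiding every fixed point. For any j of the 6 students fixed to their own essay, the other 6−j can be arranged in (6−j)! ways.
By inclusion–exclusion this is Σ_{j=0}^{6} (−1)^j C(6,j)·(6−j)!.
Computing: 720 − 720 + 360 − 120 + 30 − 6 + 1 = 265.

265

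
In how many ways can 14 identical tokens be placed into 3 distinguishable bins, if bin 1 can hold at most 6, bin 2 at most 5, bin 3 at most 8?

21

Ignoring the caps, the number of non-negative solutions to x_1+…+x_3 = 14 is C(16,2) = 120.
Subtract solutions that violate a single cap (substitute x_i' = x_i − (cap_i+1)): x_1 ≥ 7 gives C(9,2) = 36; x_2 ≥ 6 gives C(10,2) = 45; x_3 ≥ 9 gives C(7,2) = 21. Together 102.
Add back pairs where two caps are both exceeded: 3 + 0 + 0 = 3.
By inclusion–exclusion the count is 120 − 102 + 3 = 21.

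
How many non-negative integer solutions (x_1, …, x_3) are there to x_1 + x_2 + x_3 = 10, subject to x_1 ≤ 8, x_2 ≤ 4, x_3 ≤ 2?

Ignoring the caps, the number of non-negative solutions to x_1+…+x_3 = 10 is C(12,2) = 66.
Subtract solutions that violate a single cap (substitute x_i' = x_i − (cap_i+1)): x_1 ≥ 9 gives C(3,2) = 3; x_2 ≥ 5 gives C(7,2) = 21; x_3 ≥ 3 gives C(9,2) = 36. Together 60.
Add back pairs where two caps are both exceeded: 0 + 0 + 6 = 6.
By inclusion–exclusion the count is 66 − 60 + 6 = 12.

12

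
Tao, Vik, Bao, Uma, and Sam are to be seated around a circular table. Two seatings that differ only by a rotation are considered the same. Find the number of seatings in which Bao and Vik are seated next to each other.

12

Glue Bao and Vik into a block (2 internal orders). Seating 4 units around a circle gives (3)! arrangements.
So 2 × (3)! = 2 × 6 = 12.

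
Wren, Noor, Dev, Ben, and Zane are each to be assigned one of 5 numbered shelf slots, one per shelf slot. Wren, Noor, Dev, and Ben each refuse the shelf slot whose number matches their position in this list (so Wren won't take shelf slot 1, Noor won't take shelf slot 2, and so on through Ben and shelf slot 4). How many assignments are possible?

Let Aᵢ (for 1 ≤ i ≤ 4) be the placements that put person i in their forbidden shelf slot. Any j of these fix j positions, leaving (5−j)! ways to fill the rest, and there are C(4,j) ways to pick which j.
By inclusion–exclusion, the number of valid placements is Σ_{j=0}^{4} (−1)^j C(4,j)·(5−j)!.
Computing: 120 − 96 + 36 − 8 + 1 = 53.

53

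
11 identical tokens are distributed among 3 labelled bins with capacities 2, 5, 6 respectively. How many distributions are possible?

Ignoring the caps, the number of non-negative solutions to x_1+…+x_3 = 11 is C(13,2) = 78.
Subtract solutions that violate a single cap (substitute x_i' = x_i − (cap_i+1)): x_1 ≥ 3 gives C(10,2) = 45; x_2 ≥ 6 gives C(7,2) = 21; x_3 ≥ 7 gives C(6,2) = 15. Together 81.
Add back pairs where two caps are both exceeded: 6 + 3 + 0 = 9.
By inclusion–exclusion the count is 78 − 81 + 9 = 6.

6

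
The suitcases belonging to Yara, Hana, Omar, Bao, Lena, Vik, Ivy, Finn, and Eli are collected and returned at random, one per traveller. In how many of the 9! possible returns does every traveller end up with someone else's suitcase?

Let Aᵢ be the assignments in which traveller i gets their own suitcase. We want the size of the complement of A₁∪…∪A_9.
By inclusion–exclusion this is Σ_{j=0}^{9} (−1)^j C(9,j)·(9−j)!.
Computing: 362880 − 362880 + 181440 − 60480 + 15120 − 3024 + 504 − 72 + 9 − 1 = 133496.

133496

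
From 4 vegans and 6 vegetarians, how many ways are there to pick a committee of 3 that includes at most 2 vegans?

Split by how many vegans are chosen (0 through 2).
Sum: C(4,0)·C(6,3) + C(4,1)·C(6,2) + C(4,2)·C(6,1) = 20 + 60 + 36 = 116.

116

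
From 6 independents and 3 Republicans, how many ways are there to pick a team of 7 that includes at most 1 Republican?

Split by how many Republicans are chosen (0 through 1).
Sum: C(3,0)·C(6,7) + C(3,1)·C(6,6) = 0 + 3 = 3.

3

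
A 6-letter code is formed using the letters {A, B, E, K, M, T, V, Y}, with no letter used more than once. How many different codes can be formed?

This is a permutation of 6 out of 8: P(8,6) = 8!/2!.
That product is 8 × 7 × 6 × 5 × 4 × 3 = 20160.

20160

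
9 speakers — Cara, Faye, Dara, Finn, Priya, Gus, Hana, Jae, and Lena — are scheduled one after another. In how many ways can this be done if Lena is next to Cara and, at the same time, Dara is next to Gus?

20160

Treat {Lena,Cara} as one block (2 orders) and {Dara,Gus} as another (2 orders).
That leaves 7 units to arrange: 2 × 2 × 7! = 4 × 5040 = 20160.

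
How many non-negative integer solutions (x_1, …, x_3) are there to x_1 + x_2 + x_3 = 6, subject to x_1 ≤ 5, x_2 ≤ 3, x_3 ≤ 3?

By stars and bars, unrestricted non-negative solutions to x_1+…+x_3 = 6 number C(6+2,2) = 28.
Subtract solutions that violate a single cap (substitute x_i' = x_i − (cap_i+1)): x_1 ≥ 6 gives C(2,2) = 1; x_2 ≥ 4 gives C(4,2) = 6; x_3 ≥ 4 gives C(4,2) = 6. Together 13.
No two caps can be exceeded simultaneously, so the pair terms are all 0.
By inclusion–exclusion the count is 28 − 13 + 0 = 15.

15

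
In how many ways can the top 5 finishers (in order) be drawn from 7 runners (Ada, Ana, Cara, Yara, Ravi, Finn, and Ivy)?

This is an ordered selection of 5 from 7: P(7,5).
That gives 7 × 6 × 5 × 4 × 3 = 2520.

2520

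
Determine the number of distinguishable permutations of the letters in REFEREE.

105

REFEREE has 7 letters with E appearing 4 times and R appearing twice.
So there are 7! / (4!·2!) = 105 distinguishable arrangements.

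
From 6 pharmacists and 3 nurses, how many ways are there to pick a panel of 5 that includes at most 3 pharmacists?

75

Split by how many pharmacists are chosen (0 through 3).
Sum: C(6,0)·C(3,5) + C(6,1)·C(3,4) + C(6,2)·C(3,3) + C(6,3)·C(3,2) = 0 + 0 + 15 + 60 = 75.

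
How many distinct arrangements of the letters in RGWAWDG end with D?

With the last slot taken by D, it remains to arrange the other 6 letters (RGWAWG).
Those 6 letters have G appearing twice and W appearing twice, giving (6)!/(2!·2!) = 180.

180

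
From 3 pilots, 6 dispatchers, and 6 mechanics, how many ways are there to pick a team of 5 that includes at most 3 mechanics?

Split by how many mechanics are chosen (0 through 3).
Sum: C(6,0)·C(9,5) + C(6,1)·C(9,4) + C(6,2)·C(9,3) + C(6,3)·C(9,2) = 126 + 756 + 1260 + 720 = 2862.

2862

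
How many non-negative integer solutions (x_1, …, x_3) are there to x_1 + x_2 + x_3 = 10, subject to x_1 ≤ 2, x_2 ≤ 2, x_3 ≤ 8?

Ignoring the caps, the number of non-negative solutions to x_1+…+x_3 = 10 is C(12,2) = 66.
Subtract solutions that violate a single cap (substitute x_i' = x_i − (cap_i+1)): x_1 ≥ 3 gives C(9,2) = 36; x_2 ≥ 3 gives C(9,2) = 36; x_3 ≥ 9 gives C(3,2) = 3. Together 75.
Add back pairs where two caps are both exceeded: 15 + 0 + 0 = 15.
By inclusion–exclusion the count is 66 − 75 + 15 = 6.

6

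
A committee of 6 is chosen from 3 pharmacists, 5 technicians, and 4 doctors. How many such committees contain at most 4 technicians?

917

Split by how many technicians are chosen (0 through 4).
Sum: C(5,0)·C(7,6) + C(5,1)·C(7,5) + C(5,2)·C(7,4) + C(5,3)·C(7,3) + C(5,4)·C(7,2) = 7 + 105 + 350 + 350 + 105 = 917.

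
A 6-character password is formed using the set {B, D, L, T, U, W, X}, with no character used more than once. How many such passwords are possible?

With no repetition, fill the 6 characters in order: 7 choices, then 6, down to 2.
7 × 6 × 5 × 4 × 3 × 2 = 5040.

5040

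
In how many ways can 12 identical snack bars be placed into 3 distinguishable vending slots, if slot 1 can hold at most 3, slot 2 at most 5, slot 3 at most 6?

Ignoring the caps, the number of non-negative solutions to x_1+…+x_3 = 12 is C(14,2) = 91.
Subtract solutions that violate a single cap (substitute x_i' = x_i − (cap_i+1)): x_1 ≥ 4 gives C(10,2) = 45; x_2 ≥ 6 gives C(8,2) = 28; x_3 ≥ 7 gives C(7,2) = 21. Together 94.
Add back pairs where two caps are both exceeded: 6 + 3 + 0 = 9.
By inclusion–exclusion the count is 91 − 94 + 9 = 6.

6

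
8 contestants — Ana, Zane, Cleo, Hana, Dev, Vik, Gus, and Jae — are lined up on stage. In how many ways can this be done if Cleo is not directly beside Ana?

30240

There are 8! = 40320 arrangements in all. If Cleo and Ana are adjacent, merging them into one block gives 2·(7)! = 10080 arrangements.
So 40320 − 10080 = 30240 arrangements keep them apart.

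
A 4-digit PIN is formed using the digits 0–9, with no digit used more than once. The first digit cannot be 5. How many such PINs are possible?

The first digit has 10−1 = 9 choices (anything except 5).
The remaining 3 digits are filled from the other 9 symbols without repetition: 9 × 8 × 7 = 504.
Total: 9 × 504 = 4536.

4536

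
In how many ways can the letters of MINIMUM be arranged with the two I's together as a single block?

Treat the 2 copies of I as a single block. The multiset to arrange is then {II, M, M, M, N, U}, 6 items in all.
That gives (6)!/(3!) = 120 arrangements.

120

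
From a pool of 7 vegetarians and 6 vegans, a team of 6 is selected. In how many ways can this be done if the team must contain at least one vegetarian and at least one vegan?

With no constraint there are C(13,6) = 1716 possible selections.
Subtract selections that omit an entire group: no vegetarians → C(6,6) = 1; no vegans → C(7,6) = 7.
Both groups omitted at once is impossible, so 1716 − 8 = 1708.

1708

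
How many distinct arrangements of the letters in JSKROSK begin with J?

With the first slot taken by J, it remains to arrange the other 6 letters (SKROSK).
Those 6 letters have K appearing twice and S appearing twice, giving (6)!/(2!·2!) = 180.

180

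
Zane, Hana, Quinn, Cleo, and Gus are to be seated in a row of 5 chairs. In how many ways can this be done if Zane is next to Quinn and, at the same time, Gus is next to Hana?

Treat {Zane,Quinn} as one block (2 orders) and {Gus,Hana} as another (2 orders).
That leaves 3 units to arrange: 2 × 2 × 3! = 4 × 6 = 24.

24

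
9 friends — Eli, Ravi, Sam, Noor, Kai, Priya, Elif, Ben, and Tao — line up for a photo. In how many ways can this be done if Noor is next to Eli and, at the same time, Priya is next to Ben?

20160

Treat {Noor,Eli} as one block (2 orders) and {Priya,Ben} as another (2 orders).
That leaves 7 units to arrange: 2 × 2 × 7! = 4 × 5040 = 20160.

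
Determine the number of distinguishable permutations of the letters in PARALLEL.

3360

The 8 letters of PARALLEL have repeats: A appearing twice and L appearing 3 times.
Dividing 8! = 40320 by 3!·2! = 12 for the repeated letters gives 3360.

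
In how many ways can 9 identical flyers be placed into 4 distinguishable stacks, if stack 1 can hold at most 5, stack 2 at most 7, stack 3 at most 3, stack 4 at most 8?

By stars and bars, unrestricted non-negative solutions to x_1+…+x_4 = 9 number C(9+3,3) = 220.
Subtract solutions that violate a single cap (substitute x_i' = x_i − (cap_i+1)): x_1 ≥ 6 gives C(6,3) = 20; x_2 ≥ 8 gives C(4,3) = 4; x_3 ≥ 4 gives C(8,3) = 56; x_4 ≥ 9 gives C(3,3) = 1. Together 81.
No two caps can be exceeded simultaneously, so the pair terms are all 0.
By inclusion–exclusion the count is 220 − 81 + 0 = 139.

139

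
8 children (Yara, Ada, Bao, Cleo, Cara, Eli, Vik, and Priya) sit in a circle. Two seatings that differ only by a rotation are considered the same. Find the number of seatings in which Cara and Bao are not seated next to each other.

3600

All circular seatings of 8 people number (7)! = 5040.
Those with Cara next to Bao: fuse the pair into one unit and seat 7 units around a circle — 2·(6)! = 1440.
Subtracting, 5040 − 1440 = 3600.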